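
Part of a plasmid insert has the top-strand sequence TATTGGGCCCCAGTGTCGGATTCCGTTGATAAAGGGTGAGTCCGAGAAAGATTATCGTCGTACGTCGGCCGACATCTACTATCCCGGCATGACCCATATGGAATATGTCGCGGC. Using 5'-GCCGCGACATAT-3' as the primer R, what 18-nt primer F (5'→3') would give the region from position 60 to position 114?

5'-GTACGTCGGCCGACATCT-3'

The reverse primer's reverse complement ATATGTCGCGGC matches the template at positions 103–114; the product starts at position 60.
The forward primer is identical to the top strand over positions 60–77: GTACGTCGGCCGACATCT.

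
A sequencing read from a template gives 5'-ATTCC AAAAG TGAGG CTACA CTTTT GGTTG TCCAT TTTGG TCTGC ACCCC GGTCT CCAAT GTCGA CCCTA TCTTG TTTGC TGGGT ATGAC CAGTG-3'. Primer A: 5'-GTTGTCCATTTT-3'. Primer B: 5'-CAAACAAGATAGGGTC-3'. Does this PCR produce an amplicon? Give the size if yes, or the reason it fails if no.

Primer A (GTTGTCCATTTT) matches the top strand at positions 27–38; it acts as a forward primer.
Primer B's reverse complement is GACCCTATCTTGTTTG, matching the top strand at positions 64–79; it acts as a reverse primer.
The 3' ends face each other across positions 27–79, giving a 53 bp product.

Yes — a 53 bp product.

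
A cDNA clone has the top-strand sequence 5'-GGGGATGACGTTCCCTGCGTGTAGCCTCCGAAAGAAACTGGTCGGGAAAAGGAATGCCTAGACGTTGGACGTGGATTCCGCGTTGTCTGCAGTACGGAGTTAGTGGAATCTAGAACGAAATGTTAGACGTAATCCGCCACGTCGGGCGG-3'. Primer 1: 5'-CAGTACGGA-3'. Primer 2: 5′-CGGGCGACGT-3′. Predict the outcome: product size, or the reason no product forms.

Primer 2 (CGGGCGACGT) does not match the top strand, and its reverse complement ACGTCGCCCG does not match either.
With no annealing site for primer 2, no amplification occurs.

No product — primer 2 has no binding site in the template.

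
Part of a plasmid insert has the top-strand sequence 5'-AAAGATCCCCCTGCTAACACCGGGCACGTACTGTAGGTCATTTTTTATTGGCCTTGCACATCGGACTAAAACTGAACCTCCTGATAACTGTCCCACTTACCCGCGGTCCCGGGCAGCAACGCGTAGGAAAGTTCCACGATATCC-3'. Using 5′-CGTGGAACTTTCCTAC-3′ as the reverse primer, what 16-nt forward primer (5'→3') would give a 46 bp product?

The reverse primer's reverse complement GTAGGAAAGTTCCACG matches the template at positions 123–138, so the product ends at position 138.
A 46 bp product then starts at position 138 − 46 + 1 = 93.
The forward primer is identical to the top strand there: CCACTTACCCGCGGTC.

5'-CCACTTACCCGCGGTC-3'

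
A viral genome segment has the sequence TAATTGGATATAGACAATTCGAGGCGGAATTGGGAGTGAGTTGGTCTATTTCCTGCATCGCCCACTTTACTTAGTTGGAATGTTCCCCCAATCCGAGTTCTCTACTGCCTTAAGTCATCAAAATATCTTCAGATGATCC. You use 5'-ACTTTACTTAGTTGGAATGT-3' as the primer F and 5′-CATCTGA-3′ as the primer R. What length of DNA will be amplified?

72 bp

Forward primer ACTTTACTTAGTTGGAATGT is found on the top strand at positions 64–83.
Taking the reverse complement of CATCTGA gives TCAGATG, found at positions 129–135 on the template; the primer anneals here to the top strand with its 3' end pointing upstream.
The product runs from position 64 to position 135, so its length is 135 − 64 + 1 = 72 bp.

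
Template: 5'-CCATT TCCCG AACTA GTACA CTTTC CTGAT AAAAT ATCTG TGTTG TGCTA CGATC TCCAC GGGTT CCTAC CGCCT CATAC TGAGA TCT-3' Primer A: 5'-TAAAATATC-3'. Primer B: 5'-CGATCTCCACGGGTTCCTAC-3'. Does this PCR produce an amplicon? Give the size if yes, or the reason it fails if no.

Primer A (TAAAATATC) matches the top strand at positions 30–38 (3' end points downstream).
Primer B (CGATCTCCACGGGTTCCTAC) also matches the top strand directly, at positions 51–70 — its reverse complement GTAGGAACCCGTGGAGATCG is not present.
Both primers anneal to the bottom strand with 3' ends pointing the same way, so neither can prime synthesis back toward the other.

No product — both primers anneal to the same strand and extend in the same direction.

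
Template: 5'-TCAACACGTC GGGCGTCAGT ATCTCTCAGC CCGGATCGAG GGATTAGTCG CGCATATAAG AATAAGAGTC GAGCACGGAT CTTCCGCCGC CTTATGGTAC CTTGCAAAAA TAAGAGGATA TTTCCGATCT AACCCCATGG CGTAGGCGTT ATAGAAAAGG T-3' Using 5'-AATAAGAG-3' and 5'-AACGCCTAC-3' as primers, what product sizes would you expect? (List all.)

The forward primer AATAAGAG matches the top strand at positions 61–68, 109–116.
The reverse primer's reverse complement is GTAGGCGTT, matching at positions 142–150.
Each forward site pairs with the reverse site to give a product ending at position 150: sizes 90, 42 bp.

90 bp, 42 bp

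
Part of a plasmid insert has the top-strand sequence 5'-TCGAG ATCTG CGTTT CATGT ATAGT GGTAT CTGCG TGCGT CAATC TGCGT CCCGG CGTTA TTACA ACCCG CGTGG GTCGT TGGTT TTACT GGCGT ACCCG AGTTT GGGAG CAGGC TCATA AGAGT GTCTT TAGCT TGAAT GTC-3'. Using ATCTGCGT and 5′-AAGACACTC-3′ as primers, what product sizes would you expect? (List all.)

The forward primer ATCTGCGT matches the top strand at positions 6–13, 29–36, 43–50.
The reverse primer's reverse complement is GAGTGTCTT, matching at positions 122–130.
Each forward site pairs with the reverse site to give a product ending at position 130: sizes 125, 102, 88 bp.

125 bp, 102 bp, 88 bp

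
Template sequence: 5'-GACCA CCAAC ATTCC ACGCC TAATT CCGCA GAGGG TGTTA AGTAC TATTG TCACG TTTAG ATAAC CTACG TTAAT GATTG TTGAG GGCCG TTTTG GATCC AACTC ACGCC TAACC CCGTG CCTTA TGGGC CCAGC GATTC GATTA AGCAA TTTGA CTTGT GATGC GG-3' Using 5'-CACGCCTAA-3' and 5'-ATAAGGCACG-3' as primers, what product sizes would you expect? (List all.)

112 bp, 22 bp

The forward primer CACGCCTAA matches the top strand at positions 15–23, 105–113.
The reverse primer's reverse complement is CGTGCCTTAT, matching at positions 117–126.
Each forward site pairs with the reverse site to give a product ending at position 126: sizes 112, 22 bp.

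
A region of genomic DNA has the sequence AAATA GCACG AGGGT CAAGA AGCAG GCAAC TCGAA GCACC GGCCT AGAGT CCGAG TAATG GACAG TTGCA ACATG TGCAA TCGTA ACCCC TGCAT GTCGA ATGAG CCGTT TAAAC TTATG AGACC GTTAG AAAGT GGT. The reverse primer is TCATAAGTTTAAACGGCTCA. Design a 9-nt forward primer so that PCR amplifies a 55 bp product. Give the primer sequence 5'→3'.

The reverse primer's reverse complement TGAGCCGTTTAAACTTATGA matches the template at positions 102–121, so the product ends at position 121.
A 55 bp product then starts at position 121 − 55 + 1 = 67.
The forward primer is identical to the top strand there: TGCAACATG.

5'-TGCAACATG-3'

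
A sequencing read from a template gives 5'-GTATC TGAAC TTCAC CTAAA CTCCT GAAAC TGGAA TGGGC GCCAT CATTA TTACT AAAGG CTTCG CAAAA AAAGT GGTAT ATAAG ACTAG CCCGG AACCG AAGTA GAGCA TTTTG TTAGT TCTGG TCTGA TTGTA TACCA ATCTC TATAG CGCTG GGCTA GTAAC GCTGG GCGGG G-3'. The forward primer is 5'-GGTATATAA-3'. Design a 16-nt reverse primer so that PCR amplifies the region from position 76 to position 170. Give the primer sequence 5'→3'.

The product's 3' end on the top strand is position 170.
The reverse primer anneals to the top strand over positions 155–170, i.e. to GGGCTAGTAACGCTGG.
Its sequence written 5'→3' is the reverse complement: CCAGCGTTACTAGCCC.

5'-CCAGCGTTACTAGCCC-3'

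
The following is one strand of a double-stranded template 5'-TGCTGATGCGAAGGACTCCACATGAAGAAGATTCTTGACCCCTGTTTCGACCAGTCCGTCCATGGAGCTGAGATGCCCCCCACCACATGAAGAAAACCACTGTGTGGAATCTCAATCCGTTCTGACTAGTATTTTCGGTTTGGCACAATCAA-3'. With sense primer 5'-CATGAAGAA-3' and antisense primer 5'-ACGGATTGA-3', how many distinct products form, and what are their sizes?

Two products: 100 bp, 35 bp

The forward primer CATGAAGAA matches the top strand at positions 21–29, 86–94.
The reverse primer's reverse complement is TCAATCCGT, matching at positions 112–120.
Each forward site pairs with the reverse site to give a product ending at position 120: sizes 100, 35 bp.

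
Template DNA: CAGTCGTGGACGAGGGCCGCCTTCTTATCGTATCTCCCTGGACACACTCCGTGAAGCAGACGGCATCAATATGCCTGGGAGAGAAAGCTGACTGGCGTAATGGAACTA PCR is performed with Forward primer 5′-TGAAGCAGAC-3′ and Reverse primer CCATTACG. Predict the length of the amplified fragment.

52 bp

The forward primer matches the template at positions 52–61.
Reverse complement of the reverse primer: CGTAATGG. This occurs on the top strand at positions 96–103.
Product length = (reverse-primer end) − (forward-primer start) + 1 = 103 − 52 + 1 = 52 bp.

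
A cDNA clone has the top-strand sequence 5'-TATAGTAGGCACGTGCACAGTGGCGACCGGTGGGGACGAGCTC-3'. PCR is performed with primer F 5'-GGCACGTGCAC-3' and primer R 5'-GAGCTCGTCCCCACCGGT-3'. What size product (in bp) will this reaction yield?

Forward primer GGCACGTGCAC is found on the top strand at positions 8–18.
Taking the reverse complement of GAGCTCGTCCCCACCGGT gives ACCGGTGGGGACGAGCTC, found at positions 26–43 on the template; the primer anneals here to the top strand with its 3' end pointing upstream.
The product runs from position 8 to position 43, so its length is 43 − 8 + 1 = 36 bp.

36 bp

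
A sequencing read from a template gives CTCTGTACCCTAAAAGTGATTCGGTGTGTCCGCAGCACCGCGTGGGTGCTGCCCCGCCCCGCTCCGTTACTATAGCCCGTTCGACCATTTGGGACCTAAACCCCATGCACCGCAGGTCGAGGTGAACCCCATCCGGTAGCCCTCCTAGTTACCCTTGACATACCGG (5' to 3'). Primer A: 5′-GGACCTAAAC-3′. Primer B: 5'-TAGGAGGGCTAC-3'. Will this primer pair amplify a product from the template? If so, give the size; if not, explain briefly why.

Yes — a 56 bp product.

Primer A (GGACCTAAAC) matches the top strand at positions 92–101; it acts as a forward primer.
Primer B's reverse complement is GTAGCCCTCCTA, matching the top strand at positions 136–147; it acts as a reverse primer.
The 3' ends face each other across positions 92–147, giving a 56 bp product.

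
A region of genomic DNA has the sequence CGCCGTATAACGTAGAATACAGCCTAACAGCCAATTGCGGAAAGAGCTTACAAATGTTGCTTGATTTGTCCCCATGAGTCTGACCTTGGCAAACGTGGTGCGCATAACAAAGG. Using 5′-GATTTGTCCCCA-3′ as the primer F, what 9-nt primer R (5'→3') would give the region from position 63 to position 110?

The product's 3' end on the top strand is position 110.
The reverse primer anneals to the top strand over positions 102–110, i.e. to GCATAACAA.
Its sequence written 5'→3' is the reverse complement: TTGTTATGC.

5'-TTGTTATGC-3'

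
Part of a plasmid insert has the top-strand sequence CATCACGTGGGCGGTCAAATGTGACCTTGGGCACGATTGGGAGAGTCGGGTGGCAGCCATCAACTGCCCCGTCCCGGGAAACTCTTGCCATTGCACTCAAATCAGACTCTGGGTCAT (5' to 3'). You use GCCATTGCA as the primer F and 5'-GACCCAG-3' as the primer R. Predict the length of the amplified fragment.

Forward primer GCCATTGCA is found on the top strand at positions 87–95.
Taking the reverse complement of GACCCAG gives CTGGGTC, found at positions 109–115 on the template; the primer anneals here to the top strand with its 3' end pointing upstream.
Amplicon spans positions 87–115: 29 bp.

29 bp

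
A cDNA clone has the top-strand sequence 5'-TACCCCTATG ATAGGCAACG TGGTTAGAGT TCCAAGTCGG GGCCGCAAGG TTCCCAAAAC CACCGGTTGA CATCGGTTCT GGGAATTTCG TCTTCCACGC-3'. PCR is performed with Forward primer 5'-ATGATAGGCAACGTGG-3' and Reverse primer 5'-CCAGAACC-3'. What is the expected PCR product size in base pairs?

Forward primer ATGATAGGCAACGTGG is found on the top strand at positions 8–23.
Reverse complement of the reverse primer: GGTTCTGG. This occurs on the top strand at positions 75–82.
Product length = (reverse-primer end) − (forward-primer start) + 1 = 82 − 8 + 1 = 75 bp.

75 bp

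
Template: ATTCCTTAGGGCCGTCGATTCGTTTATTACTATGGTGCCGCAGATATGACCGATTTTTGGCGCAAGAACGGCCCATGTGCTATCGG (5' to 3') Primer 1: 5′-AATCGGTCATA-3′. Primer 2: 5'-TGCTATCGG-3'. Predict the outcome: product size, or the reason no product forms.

No product — the primers' 3' ends point away from each other.

Primer 1 (AATCGGTCATA) has reverse complement TATGACCGATT, which matches the top strand at positions 45–55; primer 1 anneals to the top strand there with its 3' end pointing upstream toward position 45.
Primer 2 (TGCTATCGG) matches the top strand directly at positions 78–86; it anneals to the bottom strand with its 3' end pointing downstream toward position 86.
The 3' ends diverge (primer 1 extends toward position 1, primer 2 toward position 86), so the primers never converge on a shared product.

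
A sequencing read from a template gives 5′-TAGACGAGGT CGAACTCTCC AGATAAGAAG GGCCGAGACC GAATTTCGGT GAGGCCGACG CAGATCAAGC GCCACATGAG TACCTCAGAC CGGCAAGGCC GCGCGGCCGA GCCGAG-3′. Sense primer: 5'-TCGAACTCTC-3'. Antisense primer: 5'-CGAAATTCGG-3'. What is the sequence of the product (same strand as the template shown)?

5'-TCGAACTCTCCAGATAAGAAGGGCCGAGACCGAATTTCG-3'

Scanning the template, TCGAACTCTC occurs at positions 10–19; this primer anneals to the bottom strand there with its 3' end pointing downstream.
The reverse primer's reverse complement is CCGAATTTCG, which matches the template at positions 39–48.
The product is the template from position 10 through 48 (39 bp).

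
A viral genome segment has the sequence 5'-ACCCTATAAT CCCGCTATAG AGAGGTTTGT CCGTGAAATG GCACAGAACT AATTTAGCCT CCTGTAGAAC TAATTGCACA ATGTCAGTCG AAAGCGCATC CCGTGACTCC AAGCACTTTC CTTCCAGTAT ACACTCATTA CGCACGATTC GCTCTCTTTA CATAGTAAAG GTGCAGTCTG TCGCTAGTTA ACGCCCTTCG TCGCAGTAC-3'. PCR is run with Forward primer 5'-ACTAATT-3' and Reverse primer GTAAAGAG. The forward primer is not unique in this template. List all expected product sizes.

114 bp, 93 bp

The forward primer ACTAATT matches the top strand at positions 48–54, 69–75.
The reverse primer's reverse complement is CTCTTTAC, matching at positions 154–161.
Each forward site pairs with the reverse site to give a product ending at position 161: sizes 114, 93 bp.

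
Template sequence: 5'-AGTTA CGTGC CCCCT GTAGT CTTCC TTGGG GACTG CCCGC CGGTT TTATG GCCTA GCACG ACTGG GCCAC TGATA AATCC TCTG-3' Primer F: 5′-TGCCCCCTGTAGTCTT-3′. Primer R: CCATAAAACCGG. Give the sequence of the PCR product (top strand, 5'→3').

5'-TGCCCCCTGTAGTCTTCCTTGGGGACTGCCCGCCGGTTTTATGG-3'

Forward primer TGCCCCCTGTAGTCTT is found on the top strand at positions 8–23.
Reverse complement of the reverse primer: CCGGTTTTATGG. This occurs on the top strand at positions 40–51.
The product is the template from position 8 through 51 (44 bp).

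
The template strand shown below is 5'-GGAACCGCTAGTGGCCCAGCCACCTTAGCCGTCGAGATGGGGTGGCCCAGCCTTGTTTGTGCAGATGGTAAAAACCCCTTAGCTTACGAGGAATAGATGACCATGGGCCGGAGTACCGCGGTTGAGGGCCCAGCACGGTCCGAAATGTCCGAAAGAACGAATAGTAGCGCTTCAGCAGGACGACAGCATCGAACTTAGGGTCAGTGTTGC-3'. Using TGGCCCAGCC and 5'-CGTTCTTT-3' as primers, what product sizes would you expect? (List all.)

The forward primer TGGCCCAGCC matches the top strand at positions 12–21, 43–52.
The reverse primer's reverse complement is AAAGAACG, matching at positions 152–159.
Each forward site pairs with the reverse site to give a product ending at position 159: sizes 148, 117 bp.

148 bp, 117 bp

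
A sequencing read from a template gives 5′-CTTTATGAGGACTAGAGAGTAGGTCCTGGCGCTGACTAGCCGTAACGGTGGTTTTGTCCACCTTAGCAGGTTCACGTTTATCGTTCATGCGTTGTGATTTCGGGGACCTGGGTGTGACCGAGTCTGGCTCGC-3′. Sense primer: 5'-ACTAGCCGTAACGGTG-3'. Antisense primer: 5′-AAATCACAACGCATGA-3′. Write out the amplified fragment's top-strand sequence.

The forward primer matches the template at positions 35–50.
Reverse complement of the reverse primer: TCATGCGTTGTGATTT. This occurs on the top strand at positions 85–100.
The product is the template from position 35 through 100 (66 bp).

5'-ACTAGCCGTAACGGTGGTTTTGTCCACCTTAGCAGGTTCACGTTTATCGTTCATGCGTTGTGATTT-3'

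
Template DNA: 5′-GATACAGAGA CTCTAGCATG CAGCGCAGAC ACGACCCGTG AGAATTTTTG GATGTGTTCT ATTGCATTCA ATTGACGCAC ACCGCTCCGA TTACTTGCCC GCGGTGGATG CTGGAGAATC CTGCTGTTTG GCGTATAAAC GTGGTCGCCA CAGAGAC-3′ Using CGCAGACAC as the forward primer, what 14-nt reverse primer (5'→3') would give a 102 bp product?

The forward primer binds at positions 24–32, so a 102 bp product ends at position 24 + 102 − 1 = 125.
The reverse primer anneals to the top strand over positions 112–125, i.e. to TGGAGAATCCTGCT.
Its sequence written 5'→3' is the reverse complement: AGCAGGATTCTCCA.

5'-AGCAGGATTCTCCA-3'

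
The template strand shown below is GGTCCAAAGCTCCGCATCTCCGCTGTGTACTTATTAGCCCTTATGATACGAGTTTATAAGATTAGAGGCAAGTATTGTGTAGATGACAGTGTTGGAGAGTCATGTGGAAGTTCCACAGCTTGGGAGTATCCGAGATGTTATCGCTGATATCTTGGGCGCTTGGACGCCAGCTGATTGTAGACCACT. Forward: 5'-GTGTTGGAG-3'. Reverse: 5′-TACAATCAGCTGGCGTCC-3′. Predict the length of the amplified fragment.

91 bp

The forward primer matches the template at positions 89–97.
Reverse complement of the reverse primer: GGACGCCAGCTGATTGTA. This occurs on the top strand at positions 162–179.
Product length = (reverse-primer end) − (forward-primer start) + 1 = 179 − 89 + 1 = 91 bp.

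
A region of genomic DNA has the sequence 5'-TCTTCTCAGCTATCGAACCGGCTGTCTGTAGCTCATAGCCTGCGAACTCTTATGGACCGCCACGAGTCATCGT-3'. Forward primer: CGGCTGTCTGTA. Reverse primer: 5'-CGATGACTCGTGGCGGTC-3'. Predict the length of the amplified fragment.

54 bp

The forward primer matches the template at positions 19–30.
Reverse complement of the reverse primer: GACCGCCACGAGTCATCG. This occurs on the top strand at positions 55–72.
Product length = (reverse-primer end) − (forward-primer start) + 1 = 72 − 19 + 1 = 54 bp.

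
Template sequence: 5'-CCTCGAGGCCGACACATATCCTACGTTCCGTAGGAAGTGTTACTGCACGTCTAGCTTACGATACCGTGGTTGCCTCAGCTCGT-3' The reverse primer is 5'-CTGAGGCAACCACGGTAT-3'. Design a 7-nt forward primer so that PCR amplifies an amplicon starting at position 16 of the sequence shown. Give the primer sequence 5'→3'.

5'-ATATCCT-3'

The reverse primer's reverse complement ATACCGTGGTTGCCTCAG matches the template at positions 61–78; the product starts at position 16.
The forward primer is identical to the top strand over positions 16–22: ATATCCT.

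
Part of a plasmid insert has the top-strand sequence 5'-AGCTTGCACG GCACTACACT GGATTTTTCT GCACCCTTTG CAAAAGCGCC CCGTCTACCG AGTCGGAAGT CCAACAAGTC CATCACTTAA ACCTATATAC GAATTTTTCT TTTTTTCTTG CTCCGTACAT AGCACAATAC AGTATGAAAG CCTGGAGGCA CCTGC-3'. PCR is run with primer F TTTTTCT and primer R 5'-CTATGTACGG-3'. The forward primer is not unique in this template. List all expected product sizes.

The forward primer TTTTTCT matches the top strand at positions 24–30, 104–110, 112–118.
The reverse primer's reverse complement is CCGTACATAG, matching at positions 123–132.
Each forward site pairs with the reverse site to give a product ending at position 132: sizes 109, 29, 21 bp.

109 bp, 29 bp, 21 bp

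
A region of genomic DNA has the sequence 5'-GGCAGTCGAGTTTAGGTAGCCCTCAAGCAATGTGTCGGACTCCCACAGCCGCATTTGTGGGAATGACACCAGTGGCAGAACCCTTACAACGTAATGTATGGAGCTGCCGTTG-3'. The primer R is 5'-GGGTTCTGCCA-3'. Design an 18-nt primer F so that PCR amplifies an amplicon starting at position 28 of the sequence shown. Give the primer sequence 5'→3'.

The reverse primer's reverse complement TGGCAGAACCC matches the template at positions 73–83; the product starts at position 28.
The forward primer is identical to the top strand over positions 28–45: CAATGTGTCGGACTCCCA.

5'-CAATGTGTCGGACTCCCA-3'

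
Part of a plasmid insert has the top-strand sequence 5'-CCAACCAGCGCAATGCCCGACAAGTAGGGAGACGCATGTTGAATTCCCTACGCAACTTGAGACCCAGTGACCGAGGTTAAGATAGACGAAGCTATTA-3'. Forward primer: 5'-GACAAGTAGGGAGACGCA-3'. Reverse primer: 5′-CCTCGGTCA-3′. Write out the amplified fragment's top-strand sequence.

Scanning the template, GACAAGTAGGGAGACGCA occurs at positions 19–36; this primer anneals to the bottom strand there with its 3' end pointing downstream.
The reverse primer's reverse complement is TGACCGAGG, which matches the template at positions 68–76.
The product is the template from position 19 through 76 (58 bp).

5'-GACAAGTAGGGAGACGCATGTTGAATTCCCTACGCAACTTGAGACCCAGTGACCGAGG-3'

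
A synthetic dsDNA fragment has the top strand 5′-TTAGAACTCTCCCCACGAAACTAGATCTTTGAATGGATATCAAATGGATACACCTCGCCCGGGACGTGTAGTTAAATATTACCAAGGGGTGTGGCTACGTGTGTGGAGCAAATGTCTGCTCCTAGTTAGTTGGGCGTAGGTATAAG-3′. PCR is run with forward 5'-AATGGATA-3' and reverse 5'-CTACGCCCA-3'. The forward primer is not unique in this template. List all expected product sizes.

108 bp, 97 bp

The forward primer AATGGATA matches the top strand at positions 32–39, 43–50.
The reverse primer's reverse complement is TGGGCGTAG, matching at positions 131–139.
Each forward site pairs with the reverse site to give a product ending at position 139: sizes 108, 97 bp.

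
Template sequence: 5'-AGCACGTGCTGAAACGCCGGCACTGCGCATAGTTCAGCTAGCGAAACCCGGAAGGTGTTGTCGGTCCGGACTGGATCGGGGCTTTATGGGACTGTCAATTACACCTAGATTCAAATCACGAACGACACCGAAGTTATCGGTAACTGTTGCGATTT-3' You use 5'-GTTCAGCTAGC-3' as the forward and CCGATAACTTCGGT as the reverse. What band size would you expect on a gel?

Forward primer GTTCAGCTAGC is found on the top strand at positions 32–42.
Taking the reverse complement of CCGATAACTTCGGT gives ACCGAAGTTATCGG, found at positions 127–140 on the template; the primer anneals here to the top strand with its 3' end pointing upstream.
Amplicon spans positions 32–140: 109 bp.

109 bp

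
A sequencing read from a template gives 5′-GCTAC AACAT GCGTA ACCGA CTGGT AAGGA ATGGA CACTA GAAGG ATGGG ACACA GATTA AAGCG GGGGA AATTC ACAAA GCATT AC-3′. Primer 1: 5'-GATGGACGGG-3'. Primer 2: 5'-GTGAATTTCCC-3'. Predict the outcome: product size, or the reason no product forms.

No product — primer 1 has no binding site in the template.

Primer 1 (GATGGACGGG) does not match the top strand, and its reverse complement CCCGTCCATC does not match either.
With no annealing site for primer 1, no amplification occurs.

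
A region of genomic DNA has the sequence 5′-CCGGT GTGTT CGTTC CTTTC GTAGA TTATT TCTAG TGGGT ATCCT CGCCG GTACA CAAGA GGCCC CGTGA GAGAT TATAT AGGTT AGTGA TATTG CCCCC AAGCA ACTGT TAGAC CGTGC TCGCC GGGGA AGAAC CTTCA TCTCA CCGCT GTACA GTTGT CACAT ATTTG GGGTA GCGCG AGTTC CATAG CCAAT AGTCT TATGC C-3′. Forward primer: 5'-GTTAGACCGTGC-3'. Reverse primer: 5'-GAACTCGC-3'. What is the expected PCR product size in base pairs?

Forward primer GTTAGACCGTGC is found on the top strand at positions 109–120.
Taking the reverse complement of GAACTCGC gives GCGAGTTC, found at positions 178–185 on the template; the primer anneals here to the top strand with its 3' end pointing upstream.
Amplicon spans positions 109–185: 77 bp.

77 bp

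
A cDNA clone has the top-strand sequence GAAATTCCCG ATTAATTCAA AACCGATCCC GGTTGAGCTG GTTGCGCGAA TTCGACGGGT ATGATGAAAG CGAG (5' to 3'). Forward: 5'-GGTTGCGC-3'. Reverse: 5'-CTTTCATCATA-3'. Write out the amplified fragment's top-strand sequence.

5'-GGTTGCGCGAATTCGACGGGTATGATGAAAG-3'

Forward primer GGTTGCGC is found on the top strand at positions 40–47.
The reverse primer's reverse complement is TATGATGAAAG, which matches the template at positions 60–70.
The product is the template from position 40 through 70 (31 bp).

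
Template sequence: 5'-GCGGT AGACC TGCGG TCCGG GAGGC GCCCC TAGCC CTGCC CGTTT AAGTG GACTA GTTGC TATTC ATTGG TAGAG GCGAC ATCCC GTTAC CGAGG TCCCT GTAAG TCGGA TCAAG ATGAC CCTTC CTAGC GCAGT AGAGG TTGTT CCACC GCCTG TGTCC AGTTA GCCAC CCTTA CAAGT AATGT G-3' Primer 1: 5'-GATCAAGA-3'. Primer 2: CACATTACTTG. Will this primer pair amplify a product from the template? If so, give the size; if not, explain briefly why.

Yes — a 78 bp product.

Primer 1 (GATCAAGA) matches the top strand at positions 109–116; it acts as a forward primer.
Primer 2's reverse complement is CAAGTAATGTG, matching the top strand at positions 176–186; it acts as a reverse primer.
The 3' ends face each other across positions 109–186, giving a 78 bp product.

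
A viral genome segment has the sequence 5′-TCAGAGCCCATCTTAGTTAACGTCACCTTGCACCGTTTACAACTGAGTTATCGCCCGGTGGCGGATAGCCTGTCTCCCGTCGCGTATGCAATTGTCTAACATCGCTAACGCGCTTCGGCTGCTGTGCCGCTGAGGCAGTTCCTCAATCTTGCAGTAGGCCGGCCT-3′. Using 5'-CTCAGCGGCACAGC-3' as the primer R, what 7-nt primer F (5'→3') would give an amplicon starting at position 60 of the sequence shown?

The reverse primer's reverse complement GCTGTGCCGCTGAG matches the template at positions 121–134; the product starts at position 60.
The forward primer is identical to the top strand over positions 60–66: GGCGGAT.

5'-GGCGGAT-3'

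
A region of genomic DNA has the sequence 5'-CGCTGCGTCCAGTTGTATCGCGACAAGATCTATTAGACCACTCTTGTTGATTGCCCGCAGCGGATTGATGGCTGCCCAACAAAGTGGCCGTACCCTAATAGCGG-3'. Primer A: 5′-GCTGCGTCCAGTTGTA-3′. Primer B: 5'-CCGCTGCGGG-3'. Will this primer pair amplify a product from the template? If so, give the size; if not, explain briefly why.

Primer A (GCTGCGTCCAGTTGTA) matches the top strand at positions 2–17; it acts as a forward primer.
Primer B's reverse complement is CCCGCAGCGG, matching the top strand at positions 54–63; it acts as a reverse primer.
The 3' ends face each other across positions 2–63, giving a 62 bp product.

Yes — a 62 bp product.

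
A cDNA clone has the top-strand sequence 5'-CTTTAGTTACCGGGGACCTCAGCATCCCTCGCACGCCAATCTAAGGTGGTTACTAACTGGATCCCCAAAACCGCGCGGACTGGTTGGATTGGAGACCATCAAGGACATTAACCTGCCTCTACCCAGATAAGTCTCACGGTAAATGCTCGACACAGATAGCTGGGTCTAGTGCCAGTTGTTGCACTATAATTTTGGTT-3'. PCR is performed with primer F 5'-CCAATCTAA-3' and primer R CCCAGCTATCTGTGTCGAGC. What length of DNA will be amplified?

Forward primer CCAATCTAA is found on the top strand at positions 36–44.
The reverse primer's reverse complement is GCTCGACACAGATAGCTGGG, which matches the template at positions 145–164.
The product runs from position 36 to position 164, so its length is 164 − 36 + 1 = 129 bp.

129 bp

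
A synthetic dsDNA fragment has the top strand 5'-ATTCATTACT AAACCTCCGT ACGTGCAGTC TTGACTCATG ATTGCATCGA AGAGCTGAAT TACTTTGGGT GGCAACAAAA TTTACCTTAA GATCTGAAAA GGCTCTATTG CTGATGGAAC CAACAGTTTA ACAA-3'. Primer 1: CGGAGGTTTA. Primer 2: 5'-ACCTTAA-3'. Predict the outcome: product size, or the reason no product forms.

No product — the primers' 3' ends point away from each other.

Primer 1 (CGGAGGTTTA) has reverse complement TAAACCTCCG, which matches the top strand at positions 10–19; primer 1 anneals to the top strand there with its 3' end pointing upstream toward position 10.
Primer 2 (ACCTTAA) matches the top strand directly at positions 84–90; it anneals to the bottom strand with its 3' end pointing downstream toward position 90.
The 3' ends diverge (primer 1 extends toward position 1, primer 2 toward position 134), so the primers never converge on a shared product.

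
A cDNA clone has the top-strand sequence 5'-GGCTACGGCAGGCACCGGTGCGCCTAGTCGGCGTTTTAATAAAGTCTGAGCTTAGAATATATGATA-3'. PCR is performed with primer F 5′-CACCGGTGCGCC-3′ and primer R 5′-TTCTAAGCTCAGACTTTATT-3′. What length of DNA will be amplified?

Forward primer CACCGGTGCGCC is found on the top strand at positions 13–24.
Taking the reverse complement of TTCTAAGCTCAGACTTTATT gives AATAAAGTCTGAGCTTAGAA, found at positions 38–57 on the template; the primer anneals here to the top strand with its 3' end pointing upstream.
Product length = (reverse-primer end) − (forward-primer start) + 1 = 57 − 13 + 1 = 45 bp.

45 bp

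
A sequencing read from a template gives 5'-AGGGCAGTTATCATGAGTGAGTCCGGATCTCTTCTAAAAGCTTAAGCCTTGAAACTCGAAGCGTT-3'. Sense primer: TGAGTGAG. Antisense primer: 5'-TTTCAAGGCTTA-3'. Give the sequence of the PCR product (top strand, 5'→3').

The forward primer matches the template at positions 14–21.
Taking the reverse complement of TTTCAAGGCTTA gives TAAGCCTTGAAA, found at positions 43–54 on the template; the primer anneals here to the top strand with its 3' end pointing upstream.
The product is the template from position 14 through 54 (41 bp).

5'-TGAGTGAGTCCGGATCTCTTCTAAAAGCTTAAGCCTTGAAA-3'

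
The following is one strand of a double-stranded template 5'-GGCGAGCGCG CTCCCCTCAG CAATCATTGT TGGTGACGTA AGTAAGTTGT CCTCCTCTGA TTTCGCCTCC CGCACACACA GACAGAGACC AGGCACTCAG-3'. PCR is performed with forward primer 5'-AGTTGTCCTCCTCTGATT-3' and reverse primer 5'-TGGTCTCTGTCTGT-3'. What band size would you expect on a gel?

The forward primer matches the template at positions 45–62.
Reverse complement of the reverse primer: ACAGACAGAGACCA. This occurs on the top strand at positions 78–91.
Amplicon spans positions 45–91: 47 bp.

47 bp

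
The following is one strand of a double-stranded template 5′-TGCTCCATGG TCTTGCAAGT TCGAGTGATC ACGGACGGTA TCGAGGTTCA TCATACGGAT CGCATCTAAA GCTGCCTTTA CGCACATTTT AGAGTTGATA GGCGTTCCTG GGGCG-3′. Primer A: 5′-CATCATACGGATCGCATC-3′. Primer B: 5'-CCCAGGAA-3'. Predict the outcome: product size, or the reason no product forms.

Primer A (CATCATACGGATCGCATC) matches the top strand at positions 49–66; it acts as a forward primer.
Primer B's reverse complement is TTCCTGGG, matching the top strand at positions 105–112; it acts as a reverse primer.
The 3' ends face each other across positions 49–112, giving a 64 bp product.

Yes — a 64 bp product.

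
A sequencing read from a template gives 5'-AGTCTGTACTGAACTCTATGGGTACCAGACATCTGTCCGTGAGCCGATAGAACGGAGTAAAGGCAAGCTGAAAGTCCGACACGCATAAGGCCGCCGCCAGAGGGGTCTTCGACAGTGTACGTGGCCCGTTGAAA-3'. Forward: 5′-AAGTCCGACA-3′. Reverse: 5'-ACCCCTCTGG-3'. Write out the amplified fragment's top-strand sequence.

5'-AAGTCCGACACGCATAAGGCCGCCGCCAGAGGGGT-3'

Forward primer AAGTCCGACA is found on the top strand at positions 72–81.
Taking the reverse complement of ACCCCTCTGG gives CCAGAGGGGT, found at positions 97–106 on the template; the primer anneals here to the top strand with its 3' end pointing upstream.
The product is the template from position 72 through 106 (35 bp).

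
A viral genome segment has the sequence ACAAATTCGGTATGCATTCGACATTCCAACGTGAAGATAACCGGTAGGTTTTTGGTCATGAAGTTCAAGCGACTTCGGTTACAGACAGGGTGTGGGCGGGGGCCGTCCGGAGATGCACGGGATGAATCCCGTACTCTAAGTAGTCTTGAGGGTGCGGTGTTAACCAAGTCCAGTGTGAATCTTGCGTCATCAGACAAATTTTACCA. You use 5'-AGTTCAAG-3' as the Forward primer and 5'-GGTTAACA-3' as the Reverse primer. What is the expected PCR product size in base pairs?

Forward primer AGTTCAAG is found on the top strand at positions 62–69.
The reverse primer's reverse complement is TGTTAACC, which matches the template at positions 158–165.
Product length = (reverse-primer end) − (forward-primer start) + 1 = 165 − 62 + 1 = 104 bp.

104 bp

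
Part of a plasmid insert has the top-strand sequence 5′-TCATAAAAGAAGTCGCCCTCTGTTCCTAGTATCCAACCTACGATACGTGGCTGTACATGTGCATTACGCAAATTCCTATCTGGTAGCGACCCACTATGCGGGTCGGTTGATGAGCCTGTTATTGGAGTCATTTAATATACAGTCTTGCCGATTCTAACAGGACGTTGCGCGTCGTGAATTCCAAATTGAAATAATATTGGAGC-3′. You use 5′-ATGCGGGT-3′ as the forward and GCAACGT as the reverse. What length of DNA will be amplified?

The forward primer matches the template at positions 96–103.
Reverse complement of the reverse primer: ACGTTGC. This occurs on the top strand at positions 162–168.
The product runs from position 96 to position 168, so its length is 168 − 96 + 1 = 73 bp.

73 bp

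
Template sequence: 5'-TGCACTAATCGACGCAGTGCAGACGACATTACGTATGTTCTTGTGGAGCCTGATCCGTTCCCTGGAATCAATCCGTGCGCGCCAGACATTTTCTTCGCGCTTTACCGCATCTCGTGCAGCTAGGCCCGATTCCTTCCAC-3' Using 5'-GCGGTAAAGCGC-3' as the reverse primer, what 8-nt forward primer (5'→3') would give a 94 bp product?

5'-CAGTGCAG-3'

The reverse primer's reverse complement GCGCTTTACCGC matches the template at positions 97–108, so the product ends at position 108.
A 94 bp product then starts at position 108 − 94 + 1 = 15.
The forward primer is identical to the top strand there: CAGTGCAG.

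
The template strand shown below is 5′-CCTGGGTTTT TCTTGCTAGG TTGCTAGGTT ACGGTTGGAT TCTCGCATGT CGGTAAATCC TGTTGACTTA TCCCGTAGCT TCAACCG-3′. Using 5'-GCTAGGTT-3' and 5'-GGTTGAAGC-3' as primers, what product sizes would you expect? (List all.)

72 bp, 64 bp

The forward primer GCTAGGTT matches the top strand at positions 15–22, 23–30.
The reverse primer's reverse complement is GCTTCAACC, matching at positions 78–86.
Each forward site pairs with the reverse site to give a product ending at position 86: sizes 72, 64 bp.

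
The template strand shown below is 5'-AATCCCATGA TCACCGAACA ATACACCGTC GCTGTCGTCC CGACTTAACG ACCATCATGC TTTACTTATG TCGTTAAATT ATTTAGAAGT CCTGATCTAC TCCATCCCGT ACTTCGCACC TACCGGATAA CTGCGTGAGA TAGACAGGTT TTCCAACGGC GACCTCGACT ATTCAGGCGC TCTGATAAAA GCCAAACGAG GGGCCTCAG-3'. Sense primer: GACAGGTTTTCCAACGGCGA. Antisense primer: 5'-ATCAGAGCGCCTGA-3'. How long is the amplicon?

44 bp

Scanning the template, GACAGGTTTTCCAACGGCGA occurs at positions 143–162; this primer anneals to the bottom strand there with its 3' end pointing downstream.
The reverse primer's reverse complement is TCAGGCGCTCTGAT, which matches the template at positions 173–186.
The product runs from position 143 to position 186, so its length is 186 − 143 + 1 = 44 bp.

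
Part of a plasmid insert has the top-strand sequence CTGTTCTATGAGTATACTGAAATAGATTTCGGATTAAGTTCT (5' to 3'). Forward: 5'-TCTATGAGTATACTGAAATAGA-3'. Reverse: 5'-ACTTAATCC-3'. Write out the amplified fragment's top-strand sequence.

5'-TCTATGAGTATACTGAAATAGATTTCGGATTAAGT-3'

Forward primer TCTATGAGTATACTGAAATAGA is found on the top strand at positions 5–26.
Reverse complement of the reverse primer: GGATTAAGT. This occurs on the top strand at positions 31–39.
The product is the template from position 5 through 39 (35 bp).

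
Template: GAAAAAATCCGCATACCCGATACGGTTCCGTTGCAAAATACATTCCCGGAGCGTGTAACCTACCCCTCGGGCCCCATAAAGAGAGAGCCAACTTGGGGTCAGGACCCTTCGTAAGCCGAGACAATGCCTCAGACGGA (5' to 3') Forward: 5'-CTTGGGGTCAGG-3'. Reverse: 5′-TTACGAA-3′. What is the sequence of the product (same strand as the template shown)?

5'-CTTGGGGTCAGGACCCTTCGTAA-3'

Scanning the template, CTTGGGGTCAGG occurs at positions 92–103; this primer anneals to the bottom strand there with its 3' end pointing downstream.
Taking the reverse complement of TTACGAA gives TTCGTAA, found at positions 108–114 on the template; the primer anneals here to the top strand with its 3' end pointing upstream.
The product is the template from position 92 through 114 (23 bp).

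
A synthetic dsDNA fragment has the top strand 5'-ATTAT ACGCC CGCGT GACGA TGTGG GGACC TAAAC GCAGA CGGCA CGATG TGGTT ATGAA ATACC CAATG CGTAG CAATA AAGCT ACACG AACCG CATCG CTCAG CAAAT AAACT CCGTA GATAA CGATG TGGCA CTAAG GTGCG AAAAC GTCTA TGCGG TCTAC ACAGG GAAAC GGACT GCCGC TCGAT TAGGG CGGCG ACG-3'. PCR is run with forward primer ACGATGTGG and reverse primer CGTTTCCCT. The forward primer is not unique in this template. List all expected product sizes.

The forward primer ACGATGTGG matches the top strand at positions 17–25, 45–53, 125–133.
The reverse primer's reverse complement is AGGGAAACG, matching at positions 168–176.
Each forward site pairs with the reverse site to give a product ending at position 176: sizes 160, 132, 52 bp.

160 bp, 132 bp, 52 bp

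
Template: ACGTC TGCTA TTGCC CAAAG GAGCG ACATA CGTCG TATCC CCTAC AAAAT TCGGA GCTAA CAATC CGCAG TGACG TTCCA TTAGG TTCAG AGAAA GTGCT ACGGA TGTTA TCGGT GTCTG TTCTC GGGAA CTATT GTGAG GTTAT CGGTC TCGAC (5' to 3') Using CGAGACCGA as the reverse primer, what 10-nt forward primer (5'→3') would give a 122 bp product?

The reverse primer's reverse complement TCGGTCTCG matches the template at positions 145–153, so the product ends at position 153.
A 122 bp product then starts at position 153 − 122 + 1 = 32.
The forward primer is identical to the top strand there: GTCGTATCCC.

5'-GTCGTATCCC-3'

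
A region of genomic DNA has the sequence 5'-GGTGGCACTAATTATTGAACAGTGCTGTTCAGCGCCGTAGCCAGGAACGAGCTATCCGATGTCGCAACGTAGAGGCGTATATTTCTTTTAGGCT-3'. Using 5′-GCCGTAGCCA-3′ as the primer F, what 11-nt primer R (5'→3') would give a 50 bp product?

5'-AATATACGCCT-3'

The forward primer binds at positions 34–43, so a 50 bp product ends at position 34 + 50 − 1 = 83.
The reverse primer anneals to the top strand over positions 73–83, i.e. to AGGCGTATATT.
Its sequence written 5'→3' is the reverse complement: AATATACGCCT.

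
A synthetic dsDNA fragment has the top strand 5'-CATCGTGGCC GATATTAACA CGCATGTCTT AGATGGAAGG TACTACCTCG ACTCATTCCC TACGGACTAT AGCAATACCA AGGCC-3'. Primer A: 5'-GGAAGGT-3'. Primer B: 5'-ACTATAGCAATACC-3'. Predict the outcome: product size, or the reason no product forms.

No product — both primers anneal to the same strand and extend in the same direction.

Primer A (GGAAGGT) matches the top strand at positions 35–41 (3' end points downstream).
Primer B (ACTATAGCAATACC) also matches the top strand directly, at positions 66–79 — its reverse complement GGTATTGCTATAGT is not present.
Both primers anneal to the bottom strand with 3' ends pointing the same way, so neither can prime synthesis back toward the other.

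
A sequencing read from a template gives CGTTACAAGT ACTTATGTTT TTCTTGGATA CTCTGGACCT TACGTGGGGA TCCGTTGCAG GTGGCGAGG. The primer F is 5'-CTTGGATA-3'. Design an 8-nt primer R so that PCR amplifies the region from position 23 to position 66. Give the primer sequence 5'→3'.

The product's 3' end on the top strand is position 66.
The reverse primer anneals to the top strand over positions 59–66, i.e. to AGGTGGCG.
Its sequence written 5'→3' is the reverse complement: CGCCACCT.

5'-CGCCACCT-3'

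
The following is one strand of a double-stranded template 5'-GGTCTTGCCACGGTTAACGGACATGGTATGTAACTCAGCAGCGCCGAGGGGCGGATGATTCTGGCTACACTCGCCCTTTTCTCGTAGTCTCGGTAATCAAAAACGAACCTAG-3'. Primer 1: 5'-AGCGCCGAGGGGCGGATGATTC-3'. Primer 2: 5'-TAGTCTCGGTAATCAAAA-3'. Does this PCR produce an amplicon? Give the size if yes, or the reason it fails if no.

Primer 1 (AGCGCCGAGGGGCGGATGATTC) matches the top strand at positions 40–61 (3' end points downstream).
Primer 2 (TAGTCTCGGTAATCAAAA) also matches the top strand directly, at positions 85–102 — its reverse complement TTTTGATTACCGAGACTA is not present.
Both primers anneal to the bottom strand with 3' ends pointing the same way, so neither can prime synthesis back toward the other.

No product — both primers anneal to the same strand and extend in the same direction.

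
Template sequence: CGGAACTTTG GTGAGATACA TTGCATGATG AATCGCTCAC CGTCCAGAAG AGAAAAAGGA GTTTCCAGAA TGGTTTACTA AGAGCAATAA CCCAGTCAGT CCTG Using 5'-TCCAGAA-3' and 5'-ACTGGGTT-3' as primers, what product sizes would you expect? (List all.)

The forward primer TCCAGAA matches the top strand at positions 43–49, 64–70.
The reverse primer's reverse complement is AACCCAGT, matching at positions 89–96.
Each forward site pairs with the reverse site to give a product ending at position 96: sizes 54, 33 bp.

54 bp, 33 bp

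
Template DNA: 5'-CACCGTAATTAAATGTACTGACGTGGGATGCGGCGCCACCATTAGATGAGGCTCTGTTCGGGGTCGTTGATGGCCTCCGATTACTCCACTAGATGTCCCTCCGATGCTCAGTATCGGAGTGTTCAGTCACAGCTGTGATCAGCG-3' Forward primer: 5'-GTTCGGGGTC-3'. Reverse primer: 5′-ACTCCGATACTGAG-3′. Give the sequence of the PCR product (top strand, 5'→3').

Scanning the template, GTTCGGGGTC occurs at positions 56–65; this primer anneals to the bottom strand there with its 3' end pointing downstream.
Taking the reverse complement of ACTCCGATACTGAG gives CTCAGTATCGGAGT, found at positions 107–120 on the template; the primer anneals here to the top strand with its 3' end pointing upstream.
The product is the template from position 56 through 120 (65 bp).

5'-GTTCGGGGTCGTTGATGGCCTCCGATTACTCCACTAGATGTCCCTCCGATGCTCAGTATCGGAGT-3'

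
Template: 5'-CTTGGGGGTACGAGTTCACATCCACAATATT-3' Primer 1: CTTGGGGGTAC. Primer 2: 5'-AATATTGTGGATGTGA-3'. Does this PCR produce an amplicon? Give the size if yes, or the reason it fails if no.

Yes — a 31 bp product.

Primer 1 (CTTGGGGGTAC) matches the top strand at positions 1–11; it acts as a forward primer.
Primer 2's reverse complement is TCACATCCACAATATT, matching the top strand at positions 16–31; it acts as a reverse primer.
The 3' ends face each other across positions 1–31, giving a 31 bp product.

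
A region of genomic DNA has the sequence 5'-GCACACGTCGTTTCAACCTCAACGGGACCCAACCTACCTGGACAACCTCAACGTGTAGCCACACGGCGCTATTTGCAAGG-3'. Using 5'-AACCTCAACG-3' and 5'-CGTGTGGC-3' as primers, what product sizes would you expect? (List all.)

51 bp, 22 bp

The forward primer AACCTCAACG matches the top strand at positions 15–24, 44–53.
The reverse primer's reverse complement is GCCACACG, matching at positions 58–65.
Each forward site pairs with the reverse site to give a product ending at position 65: sizes 51, 22 bp.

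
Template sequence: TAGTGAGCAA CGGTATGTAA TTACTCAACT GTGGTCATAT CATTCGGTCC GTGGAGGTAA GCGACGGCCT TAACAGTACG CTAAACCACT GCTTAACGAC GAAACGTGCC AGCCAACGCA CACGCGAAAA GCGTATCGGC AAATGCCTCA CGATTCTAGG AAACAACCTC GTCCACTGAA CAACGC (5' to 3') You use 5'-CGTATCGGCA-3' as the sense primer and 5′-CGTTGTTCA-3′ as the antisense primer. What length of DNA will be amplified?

54 bp

Scanning the template, CGTATCGGCA occurs at positions 132–141; this primer anneals to the bottom strand there with its 3' end pointing downstream.
Taking the reverse complement of CGTTGTTCA gives TGAACAACG, found at positions 177–185 on the template; the primer anneals here to the top strand with its 3' end pointing upstream.
Amplicon spans positions 132–185: 54 bp.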